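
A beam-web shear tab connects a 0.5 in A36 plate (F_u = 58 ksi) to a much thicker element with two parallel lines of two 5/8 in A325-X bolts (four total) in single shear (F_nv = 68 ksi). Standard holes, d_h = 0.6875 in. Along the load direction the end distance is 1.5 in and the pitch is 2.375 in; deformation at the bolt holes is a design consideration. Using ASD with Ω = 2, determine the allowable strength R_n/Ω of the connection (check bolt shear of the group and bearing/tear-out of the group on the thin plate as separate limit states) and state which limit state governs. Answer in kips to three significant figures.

Bolt shear: A_b = π·0.625²/4 = 0.3068 in²; R_n = 68 × 0.3068 × 4 × 1 = 83.45 kips → 83.45 / 2 = 41.7 kips.
Bearing (1.2 l_c t F_u ≤ 2.4 d t F_u): upper limit = 2.4·0.625·0.5·58 = 43.5 kips.
  Edge l_c = 1.5 − 0.6875/2 = 1.156 → r_n = 40.24 kips; interior l_c = 2.375 − 0.6875 = 1.688 → r_n = 43.5 kips.
  R_n,bearing = 2·40.24 + 2·43.5 = 167.5 kips → 167.5 / 2 = 83.7 kips.
Bolt shear governs: 41.7 kips.

41.7 kips (bolt shear governs)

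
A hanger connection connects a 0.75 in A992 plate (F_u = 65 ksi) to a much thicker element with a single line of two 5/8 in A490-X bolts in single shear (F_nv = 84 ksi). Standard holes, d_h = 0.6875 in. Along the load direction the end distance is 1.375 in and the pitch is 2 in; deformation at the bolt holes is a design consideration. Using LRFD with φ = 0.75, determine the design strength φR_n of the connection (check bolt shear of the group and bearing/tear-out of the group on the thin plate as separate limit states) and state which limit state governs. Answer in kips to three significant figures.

Bolt shear: A_b = π·0.625²/4 = 0.3068 in²; R_n = 84 × 0.3068 × 2 × 1 = 51.54 kips → 0.75 × 51.54 = 38.7 kips.
Bearing (1.2 l_c t F_u ≤ 2.4 d t F_u): upper limit = 2.4·0.625·0.75·65 = 73.12 kips.
  Edge l_c = 1.375 − 0.6875/2 = 1.031 → r_n = 60.33 kips; interior l_c = 2 − 0.6875 = 1.312 → r_n = 73.12 kips.
  R_n,bearing = 1·60.33 + 1·73.12 = 133.5 kips → 0.75 × 133.5 = 100 kips.
Bolt shear governs: 38.7 kips.

38.7 kips (bolt shear governs)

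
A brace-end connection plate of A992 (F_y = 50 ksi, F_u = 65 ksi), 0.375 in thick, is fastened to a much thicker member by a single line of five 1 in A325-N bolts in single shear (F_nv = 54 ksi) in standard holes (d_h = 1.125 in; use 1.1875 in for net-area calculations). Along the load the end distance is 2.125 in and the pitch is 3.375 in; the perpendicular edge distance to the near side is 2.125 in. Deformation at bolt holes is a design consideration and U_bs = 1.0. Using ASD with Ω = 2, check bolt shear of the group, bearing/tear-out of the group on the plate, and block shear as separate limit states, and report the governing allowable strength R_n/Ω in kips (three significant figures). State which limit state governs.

Bolt shear: A_b = π·1²/4 = 0.7854 in²; R_n = 54 × 0.7854 × 5 × 1 = 212.1 kips → 212.1 / 2 = 106 kips.
Bearing: edge l_c = 1.562, r_n = 45.7 kips; interior l_c = 2.25, r_n = 58.5 kips; R_n = 45.7 + 4·58.5 = 279.7 kips → 140 kips.
Block shear: A_gv = 5.859, A_nv = 3.855, A_nt = 0.5742 in²; R_n = min(0.6F_uA_nv, 0.6F_yA_gv) + U_bs·F_u·A_nt = 187.7 kips → 93.8 kips.
Block shear governs: 93.8 kips.

93.8 kips (block shear governs)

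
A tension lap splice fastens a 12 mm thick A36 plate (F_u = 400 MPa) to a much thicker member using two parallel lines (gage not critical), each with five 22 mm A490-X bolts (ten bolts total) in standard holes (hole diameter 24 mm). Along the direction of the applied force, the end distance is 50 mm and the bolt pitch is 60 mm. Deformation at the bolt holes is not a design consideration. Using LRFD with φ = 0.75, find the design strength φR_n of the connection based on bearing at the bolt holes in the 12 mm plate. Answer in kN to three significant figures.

1970 kN

Per bolt r_n = 1.5 l_c t F_u ≤ 3.0 d t F_u; upper limit = 3.0 × 22 × 12 × 400 / 1000 = 316.8 kN.
Edge bolt: l_c = 50 − 24/2 = 38 mm → 1.5 × 38 × 12 × 400 / 1000 = 273.6 → r_n = 273.6 kN.
Interior bolts: l_c = 60 − 24 = 36 mm → 1.5 × 36 × 12 × 400 / 1000 = 259.2 → r_n = 259.2 kN.
R_n = 2 × 273.6 + 8 × 259.2 = 2621 kN.
Design strength φR_n = 0.75 × 2621 = 1970 kN.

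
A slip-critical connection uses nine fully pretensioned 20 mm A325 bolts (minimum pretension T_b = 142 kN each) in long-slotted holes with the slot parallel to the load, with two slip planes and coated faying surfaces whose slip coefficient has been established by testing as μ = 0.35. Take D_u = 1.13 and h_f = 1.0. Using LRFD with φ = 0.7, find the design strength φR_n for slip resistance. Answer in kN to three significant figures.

708 kN

R_n = μ · D_u · h_f · T_b · n_s · n_b = 0.35 × 1.13 × 1.0 × 142 × 2 × 9 = 1011 kN.
Design strength φR_n = 0.7 × 1011 = 708 kN.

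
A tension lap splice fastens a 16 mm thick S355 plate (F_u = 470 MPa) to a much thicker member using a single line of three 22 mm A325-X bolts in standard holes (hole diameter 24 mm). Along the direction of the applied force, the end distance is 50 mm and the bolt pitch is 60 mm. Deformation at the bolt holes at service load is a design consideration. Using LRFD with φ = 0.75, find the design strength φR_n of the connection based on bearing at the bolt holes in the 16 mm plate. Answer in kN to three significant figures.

Per bolt r_n = 1.2 l_c t F_u ≤ 2.4 d t F_u; upper limit = 2.4 × 22 × 16 × 470 / 1000 = 397.1 kN.
Edge bolt: l_c = 50 − 24/2 = 38 mm → 1.2 × 38 × 16 × 470 / 1000 = 342.9 → r_n = 342.9 kN.
Interior bolts: l_c = 60 − 24 = 36 mm → 1.2 × 36 × 16 × 470 / 1000 = 324.9 → r_n = 324.9 kN.
R_n = 1 × 342.9 + 2 × 324.9 = 992.6 kN.
Design strength φR_n = 0.75 × 992.6 = 744 kN.

744 kN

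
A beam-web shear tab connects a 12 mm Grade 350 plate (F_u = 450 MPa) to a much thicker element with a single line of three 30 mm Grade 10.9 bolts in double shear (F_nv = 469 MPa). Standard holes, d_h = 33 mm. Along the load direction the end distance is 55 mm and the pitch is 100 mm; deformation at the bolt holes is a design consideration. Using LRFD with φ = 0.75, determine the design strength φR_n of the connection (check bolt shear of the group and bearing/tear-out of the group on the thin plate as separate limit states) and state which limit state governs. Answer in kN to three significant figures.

770 kN (bearing governs)

Bolt shear: A_b = π·30²/4 = 706.9 mm²; R_n = 469 × 706.9 × 3 × 2 / 1000 = 1989 kN → 0.75 × 1989 = 1490 kN.
Bearing (1.2 l_c t F_u ≤ 2.4 d t F_u): upper limit = 2.4·30·12·450 / 1000 = 388.8 kN.
  Edge l_c = 55 − 33/2 = 38.5 → r_n = 249.5 kN; interior l_c = 100 − 33 = 67 → r_n = 388.8 kN.
  R_n,bearing = 1·249.5 + 2·388.8 = 1027 kN → 0.75 × 1027 = 770 kN.
Bearing governs: 770 kN.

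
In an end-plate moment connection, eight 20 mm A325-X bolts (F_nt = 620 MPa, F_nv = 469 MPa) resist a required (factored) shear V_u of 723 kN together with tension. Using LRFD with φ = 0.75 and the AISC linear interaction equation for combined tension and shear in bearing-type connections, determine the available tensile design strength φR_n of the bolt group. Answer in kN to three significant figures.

563 kN

A_b = π·20²/4 = 314.2 mm²; f_rv = 723 × 1000 / (8 × 314.2) = 287.7 MPa.
F'_nt = 1.3 F_nt − (F_nt / φF_nv) f_rv = 1.3·620 − (620/(0.75·469))·287.7 = 298.9 MPa, capped at F_nt → F'_nt = 298.9 MPa.
R_n = F'_nt · A_b · n = 298.9 × 314.2 × 8 / 1000 = 751.3 kN.
Design strength φR_n = 0.75 × 751.3 = 563 kN.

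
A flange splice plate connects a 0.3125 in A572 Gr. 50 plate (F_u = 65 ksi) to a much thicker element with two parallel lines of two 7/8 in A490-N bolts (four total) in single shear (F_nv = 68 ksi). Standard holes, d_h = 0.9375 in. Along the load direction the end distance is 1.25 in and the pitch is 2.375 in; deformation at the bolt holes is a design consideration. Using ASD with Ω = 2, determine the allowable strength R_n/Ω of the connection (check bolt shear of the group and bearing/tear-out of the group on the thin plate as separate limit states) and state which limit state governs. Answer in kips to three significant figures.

Bolt shear: A_b = π·0.875²/4 = 0.6013 in²; R_n = 68 × 0.6013 × 4 × 1 = 163.6 kips → 163.6 / 2 = 81.8 kips.
Bearing (1.2 l_c t F_u ≤ 2.4 d t F_u): upper limit = 2.4·0.875·0.3125·65 = 42.66 kips.
  Edge l_c = 1.25 − 0.9375/2 = 0.7812 → r_n = 19.04 kips; interior l_c = 2.375 − 0.9375 = 1.438 → r_n = 35.04 kips.
  R_n,bearing = 2·19.04 + 2·35.04 = 108.2 kips → 108.2 / 2 = 54.1 kips.
Bearing governs: 54.1 kips.

54.1 kips (bearing governs)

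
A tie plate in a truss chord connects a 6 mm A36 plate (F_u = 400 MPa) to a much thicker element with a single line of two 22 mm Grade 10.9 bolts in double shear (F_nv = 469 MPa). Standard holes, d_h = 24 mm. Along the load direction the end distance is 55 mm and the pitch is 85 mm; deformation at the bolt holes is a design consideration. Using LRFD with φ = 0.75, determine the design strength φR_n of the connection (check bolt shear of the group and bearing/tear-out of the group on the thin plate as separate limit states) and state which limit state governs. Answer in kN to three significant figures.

Bolt shear: A_b = π·22²/4 = 380.1 mm²; R_n = 469 × 380.1 × 2 × 2 / 1000 = 713.1 kN → 0.75 × 713.1 = 535 kN.
Bearing (1.2 l_c t F_u ≤ 2.4 d t F_u): upper limit = 2.4·22·6·400 / 1000 = 126.7 kN.
  Edge l_c = 55 − 24/2 = 43 → r_n = 123.8 kN; interior l_c = 85 − 24 = 61 → r_n = 126.7 kN.
  R_n,bearing = 1·123.8 + 1·126.7 = 250.6 kN → 0.75 × 250.6 = 188 kN.
Bearing governs: 188 kN.

188 kN (bearing governs)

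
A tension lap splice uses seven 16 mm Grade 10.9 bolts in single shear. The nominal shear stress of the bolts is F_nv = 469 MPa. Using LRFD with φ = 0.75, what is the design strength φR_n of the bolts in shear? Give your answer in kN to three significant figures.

495 kN

A_b = π × 16² / 4 = 201.1 mm².
R_n = F_nv · A_b · n · n_s = 469 × 201.1 × 7 × 1 / 1000 = 660.1 kN.
Design strength φR_n = 0.75 × 660.1 = 495 kN.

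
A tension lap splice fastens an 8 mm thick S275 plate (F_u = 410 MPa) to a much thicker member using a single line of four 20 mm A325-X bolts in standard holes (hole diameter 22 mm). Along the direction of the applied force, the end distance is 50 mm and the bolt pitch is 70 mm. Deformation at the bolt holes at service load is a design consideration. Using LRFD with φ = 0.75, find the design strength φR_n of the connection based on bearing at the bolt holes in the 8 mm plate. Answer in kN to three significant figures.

469 kN

Per bolt r_n = 1.2 l_c t F_u ≤ 2.4 d t F_u; upper limit = 2.4 × 20 × 8 × 410 / 1000 = 157.4 kN.
Edge bolt: l_c = 50 − 22/2 = 39 mm → 1.2 × 39 × 8 × 410 / 1000 = 153.5 → r_n = 153.5 kN.
Interior bolts: l_c = 70 − 22 = 48 mm → 1.2 × 48 × 8 × 410 / 1000 = 188.9 → r_n = 157.4 kN.
R_n = 1 × 153.5 + 3 × 157.4 = 625.8 kN.
Design strength φR_n = 0.75 × 625.8 = 469 kN.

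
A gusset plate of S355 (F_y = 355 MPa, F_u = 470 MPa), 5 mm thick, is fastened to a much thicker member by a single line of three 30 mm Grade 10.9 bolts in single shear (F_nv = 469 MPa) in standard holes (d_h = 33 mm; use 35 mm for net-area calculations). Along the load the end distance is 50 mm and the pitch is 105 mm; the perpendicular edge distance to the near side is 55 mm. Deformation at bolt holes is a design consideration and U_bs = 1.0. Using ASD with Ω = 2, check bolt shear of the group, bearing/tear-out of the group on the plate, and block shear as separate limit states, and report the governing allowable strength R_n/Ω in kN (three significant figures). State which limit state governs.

166 kN (block shear governs)

Bolt shear: A_b = π·30²/4 = 706.9 mm²; R_n = 469 × 706.9 × 3 × 1 / 1000 = 994.5 kN → 994.5 / 2 = 497 kN.
Bearing: edge l_c = 33.5, r_n = 94.47 kN; interior l_c = 72, r_n = 169.2 kN; R_n = 94.47 + 2·169.2 = 432.9 kN → 216 kN.
Block shear: A_gv = 1300, A_nv = 862.5, A_nt = 187.5 mm²; R_n = min(0.6F_uA_nv, 0.6F_yA_gv) + U_bs·F_u·A_nt = 331.4 kN → 166 kN.
Block shear governs: 166 kN.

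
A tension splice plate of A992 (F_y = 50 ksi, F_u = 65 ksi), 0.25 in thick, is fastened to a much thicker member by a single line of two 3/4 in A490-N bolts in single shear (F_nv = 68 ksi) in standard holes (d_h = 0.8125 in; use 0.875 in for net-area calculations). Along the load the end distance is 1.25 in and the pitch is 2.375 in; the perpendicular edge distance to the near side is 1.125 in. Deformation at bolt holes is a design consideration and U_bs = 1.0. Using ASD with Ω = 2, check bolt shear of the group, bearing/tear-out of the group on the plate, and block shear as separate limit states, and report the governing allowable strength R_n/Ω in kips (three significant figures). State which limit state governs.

16.9 kips (block shear governs)

Bolt shear: A_b = π·0.75²/4 = 0.4418 in²; R_n = 68 × 0.4418 × 2 × 1 = 60.08 kips → 60.08 / 2 = 30 kips.
Bearing: edge l_c = 0.8438, r_n = 16.45 kips; interior l_c = 1.562, r_n = 29.25 kips; R_n = 16.45 + 1·29.25 = 45.7 kips → 22.9 kips.
Block shear: A_gv = 0.9062, A_nv = 0.5781, A_nt = 0.1719 in²; R_n = min(0.6F_uA_nv, 0.6F_yA_gv) + U_bs·F_u·A_nt = 33.72 kips → 16.9 kips.
Block shear governs: 16.9 kips.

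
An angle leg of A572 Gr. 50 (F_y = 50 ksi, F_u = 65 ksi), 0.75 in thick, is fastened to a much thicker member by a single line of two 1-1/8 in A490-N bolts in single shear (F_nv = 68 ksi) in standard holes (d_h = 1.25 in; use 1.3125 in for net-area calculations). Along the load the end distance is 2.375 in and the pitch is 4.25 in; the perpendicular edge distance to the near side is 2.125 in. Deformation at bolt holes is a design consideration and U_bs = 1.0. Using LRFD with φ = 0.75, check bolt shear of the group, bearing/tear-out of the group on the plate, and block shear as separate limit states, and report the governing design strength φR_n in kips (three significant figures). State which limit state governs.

Bolt shear: A_b = π·1.125²/4 = 0.994 in²; R_n = 68 × 0.994 × 2 × 1 = 135.2 kips → 0.75 × 135.2 = 101 kips.
Bearing: edge l_c = 1.75, r_n = 102.4 kips; interior l_c = 3, r_n = 131.6 kips; R_n = 102.4 + 1·131.6 = 234 kips → 176 kips.
Block shear: A_gv = 4.969, A_nv = 3.492, A_nt = 1.102 in²; R_n = min(0.6F_uA_nv, 0.6F_yA_gv) + U_bs·F_u·A_nt = 207.8 kips → 156 kips.
Bolt shear governs: 101 kips.

101 kips (bolt shear governs)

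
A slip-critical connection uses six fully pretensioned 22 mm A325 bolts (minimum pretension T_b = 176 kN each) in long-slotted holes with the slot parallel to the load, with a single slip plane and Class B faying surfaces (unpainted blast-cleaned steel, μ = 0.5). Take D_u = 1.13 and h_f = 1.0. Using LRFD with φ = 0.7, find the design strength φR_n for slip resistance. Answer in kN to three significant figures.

418 kN

R_n = μ · D_u · h_f · T_b · n_s · n_b = 0.5 × 1.13 × 1.0 × 176 × 1 × 6 = 596.6 kN.
Design strength φR_n = 0.7 × 596.6 = 418 kN.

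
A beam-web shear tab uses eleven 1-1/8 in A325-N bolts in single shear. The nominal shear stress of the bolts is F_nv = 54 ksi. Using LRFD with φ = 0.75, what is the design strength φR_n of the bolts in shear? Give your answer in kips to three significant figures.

443 kips

A_b = π × 1.125² / 4 = 0.994 in².
R_n = F_nv · A_b · n · n_s = 54 × 0.994 × 11 × 1 = 590.4 kips.
Design strength φR_n = 0.75 × 590.4 = 443 kips.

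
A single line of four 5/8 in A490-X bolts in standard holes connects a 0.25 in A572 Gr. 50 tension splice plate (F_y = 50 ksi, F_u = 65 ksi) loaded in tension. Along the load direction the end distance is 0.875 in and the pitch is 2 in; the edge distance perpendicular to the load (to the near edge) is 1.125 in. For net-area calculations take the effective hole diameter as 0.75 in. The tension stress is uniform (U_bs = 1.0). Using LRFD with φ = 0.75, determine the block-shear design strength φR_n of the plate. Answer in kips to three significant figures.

40.2 kips

Shear plane L_v = 0.875 + 3·2 = 6.875 in; A_gv = 6.875 × 0.25 = 1.719 in².
A_nv = (6.875 − 3.5·0.75) × 0.25 = 1.062 in².
A_nt = (1.125 − 0.5·0.75) × 0.25 = 0.1875 in².
0.6 F_u A_nv = 41.44 kips; 0.6 F_y A_gv = 51.56 kips → shear rupture governs the shear term.
R_n = 41.44 + 1.0 × 65 × 0.1875 = 53.62 kips.
Design strength φR_n = 0.75 × 53.62 = 40.2 kips.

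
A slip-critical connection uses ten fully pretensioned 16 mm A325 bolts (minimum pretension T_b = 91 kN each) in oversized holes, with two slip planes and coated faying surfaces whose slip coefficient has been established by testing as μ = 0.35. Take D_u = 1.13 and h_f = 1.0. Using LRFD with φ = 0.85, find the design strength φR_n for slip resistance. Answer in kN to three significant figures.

R_n = μ · D_u · h_f · T_b · n_s · n_b = 0.35 × 1.13 × 1.0 × 91 × 2 × 10 = 719.8 kN.
Design strength φR_n = 0.85 × 719.8 = 612 kN.

612 kN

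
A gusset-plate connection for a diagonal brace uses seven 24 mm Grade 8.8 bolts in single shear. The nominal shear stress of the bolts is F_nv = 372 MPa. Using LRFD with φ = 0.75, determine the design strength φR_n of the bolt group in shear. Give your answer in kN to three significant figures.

884 kN

A_b = π × 24² / 4 = 452.4 mm².
R_n = F_nv · A_b · n · n_s = 372 × 452.4 × 7 × 1 / 1000 = 1178 kN.
Design strength φR_n = 0.75 × 1178 = 884 kN.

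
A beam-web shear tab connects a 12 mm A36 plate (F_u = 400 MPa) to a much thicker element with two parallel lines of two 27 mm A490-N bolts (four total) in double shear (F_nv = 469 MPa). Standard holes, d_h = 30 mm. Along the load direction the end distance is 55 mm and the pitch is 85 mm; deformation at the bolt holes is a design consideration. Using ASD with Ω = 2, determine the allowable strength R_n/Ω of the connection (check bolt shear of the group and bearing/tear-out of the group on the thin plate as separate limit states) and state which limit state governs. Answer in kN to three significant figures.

541 kN (bearing governs)

Bolt shear: A_b = π·27²/4 = 572.6 mm²; R_n = 469 × 572.6 × 4 × 2 / 1000 = 2148 kN → 2148 / 2 = 1070 kN.
Bearing (1.2 l_c t F_u ≤ 2.4 d t F_u): upper limit = 2.4·27·12·400 / 1000 = 311 kN.
  Edge l_c = 55 − 30/2 = 40 → r_n = 230.4 kN; interior l_c = 85 − 30 = 55 → r_n = 311 kN.
  R_n,bearing = 2·230.4 + 2·311 = 1083 kN → 1083 / 2 = 541 kN.
Bearing governs: 541 kN.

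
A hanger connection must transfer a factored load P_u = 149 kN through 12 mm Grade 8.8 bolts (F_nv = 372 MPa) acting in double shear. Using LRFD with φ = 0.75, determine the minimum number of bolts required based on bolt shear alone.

3 bolts

A_b = π·12²/4 = 113.1 mm².
Per-bolt design strength φR_n = 0.75 × 372 × 113.1 × 2 / 1000 = 63.11 kN.
n ≥ 149 / 63.11 = 2.361 → use 3 bolts.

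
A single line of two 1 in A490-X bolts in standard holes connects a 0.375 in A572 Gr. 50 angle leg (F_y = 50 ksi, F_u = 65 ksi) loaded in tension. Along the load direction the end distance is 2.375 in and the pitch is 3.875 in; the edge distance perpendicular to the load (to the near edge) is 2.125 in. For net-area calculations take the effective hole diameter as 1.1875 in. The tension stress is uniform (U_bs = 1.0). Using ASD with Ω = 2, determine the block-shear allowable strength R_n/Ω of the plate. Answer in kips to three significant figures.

51.3 kips

Shear plane L_v = 2.375 + 1·3.875 = 6.25 in; A_gv = 6.25 × 0.375 = 2.344 in².
A_nv = (6.25 − 1.5·1.1875) × 0.375 = 1.676 in².
A_nt = (2.125 − 0.5·1.1875) × 0.375 = 0.5742 in².
0.6 F_u A_nv = 65.36 kips; 0.6 F_y A_gv = 70.31 kips → shear rupture governs the shear term.
R_n = 65.36 + 1.0 × 65 × 0.5742 = 102.7 kips.
Allowable strength R_n/Ω = 102.7 / 2 = 51.3 kips.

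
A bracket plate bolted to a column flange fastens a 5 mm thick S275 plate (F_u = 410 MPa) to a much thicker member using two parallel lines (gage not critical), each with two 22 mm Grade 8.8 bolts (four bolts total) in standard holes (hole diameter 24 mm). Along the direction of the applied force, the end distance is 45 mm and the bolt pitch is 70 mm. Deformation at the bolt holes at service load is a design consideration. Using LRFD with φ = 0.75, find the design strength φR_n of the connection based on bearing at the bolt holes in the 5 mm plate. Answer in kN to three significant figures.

Per bolt r_n = 1.2 l_c t F_u ≤ 2.4 d t F_u; upper limit = 2.4 × 22 × 5 × 410 / 1000 = 108.2 kN.
Edge bolt: l_c = 45 − 24/2 = 33 mm → 1.2 × 33 × 5 × 410 / 1000 = 81.18 → r_n = 81.18 kN.
Interior bolts: l_c = 70 − 24 = 46 mm → 1.2 × 46 × 5 × 410 / 1000 = 113.2 → r_n = 108.2 kN.
R_n = 2 × 81.18 + 2 × 108.2 = 378.8 kN.
Design strength φR_n = 0.75 × 378.8 = 284 kN.

284 kN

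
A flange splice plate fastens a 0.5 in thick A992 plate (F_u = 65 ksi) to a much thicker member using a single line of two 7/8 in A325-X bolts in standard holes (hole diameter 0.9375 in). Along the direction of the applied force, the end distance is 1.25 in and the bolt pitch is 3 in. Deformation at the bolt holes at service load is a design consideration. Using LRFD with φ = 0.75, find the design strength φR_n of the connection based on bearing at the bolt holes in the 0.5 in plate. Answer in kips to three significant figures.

Per bolt r_n = 1.2 l_c t F_u ≤ 2.4 d t F_u; upper limit = 2.4 × 0.875 × 0.5 × 65 = 68.25 kips.
Edge bolt: l_c = 1.25 − 0.9375/2 = 0.7812 in → 1.2 × 0.7812 × 0.5 × 65 = 30.47 → r_n = 30.47 kips.
Interior bolts: l_c = 3 − 0.9375 = 2.062 in → 1.2 × 2.062 × 0.5 × 65 = 80.44 → r_n = 68.25 kips.
R_n = 1 × 30.47 + 1 × 68.25 = 98.72 kips.
Design strength φR_n = 0.75 × 98.72 = 74 kips.

74 kips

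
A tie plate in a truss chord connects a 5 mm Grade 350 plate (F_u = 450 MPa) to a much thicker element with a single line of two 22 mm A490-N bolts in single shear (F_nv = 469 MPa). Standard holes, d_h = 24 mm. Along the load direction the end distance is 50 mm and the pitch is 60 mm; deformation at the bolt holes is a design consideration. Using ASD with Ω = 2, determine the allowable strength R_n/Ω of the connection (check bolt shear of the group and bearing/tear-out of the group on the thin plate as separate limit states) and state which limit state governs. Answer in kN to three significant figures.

Bolt shear: A_b = π·22²/4 = 380.1 mm²; R_n = 469 × 380.1 × 2 × 1 / 1000 = 356.6 kN → 356.6 / 2 = 178 kN.
Bearing (1.2 l_c t F_u ≤ 2.4 d t F_u): upper limit = 2.4·22·5·450 / 1000 = 118.8 kN.
  Edge l_c = 50 − 24/2 = 38 → r_n = 102.6 kN; interior l_c = 60 − 24 = 36 → r_n = 97.2 kN.
  R_n,bearing = 1·102.6 + 1·97.2 = 199.8 kN → 199.8 / 2 = 99.9 kN.
Bearing governs: 99.9 kN.

99.9 kN (bearing governs)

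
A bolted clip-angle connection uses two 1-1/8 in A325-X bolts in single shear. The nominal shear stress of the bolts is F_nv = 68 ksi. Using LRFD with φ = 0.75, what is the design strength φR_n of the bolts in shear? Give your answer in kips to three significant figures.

A_b = π × 1.125² / 4 = 0.994 in².
R_n = F_nv · A_b · n · n_s = 68 × 0.994 × 2 × 1 = 135.2 kips.
Design strength φR_n = 0.75 × 135.2 = 101 kips.

101 kips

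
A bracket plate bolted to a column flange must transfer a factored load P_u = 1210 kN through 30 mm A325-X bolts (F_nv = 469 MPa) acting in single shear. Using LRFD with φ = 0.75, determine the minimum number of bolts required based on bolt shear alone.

5 bolts

A_b = π·30²/4 = 706.9 mm².
Per-bolt design strength φR_n = 0.75 × 469 × 706.9 × 1 / 1000 = 248.6 kN.
n ≥ 1210 / 248.6 = 4.867 → use 5 bolts.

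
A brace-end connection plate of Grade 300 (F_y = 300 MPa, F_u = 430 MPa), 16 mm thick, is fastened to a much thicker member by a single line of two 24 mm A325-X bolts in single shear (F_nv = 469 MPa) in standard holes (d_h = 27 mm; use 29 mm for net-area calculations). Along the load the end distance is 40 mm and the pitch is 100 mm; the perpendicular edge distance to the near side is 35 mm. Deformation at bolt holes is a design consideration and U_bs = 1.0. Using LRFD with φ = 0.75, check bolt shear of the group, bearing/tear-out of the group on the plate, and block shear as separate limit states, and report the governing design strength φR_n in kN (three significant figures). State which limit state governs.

Bolt shear: A_b = π·24²/4 = 452.4 mm²; R_n = 469 × 452.4 × 2 × 1 / 1000 = 424.3 kN → 0.75 × 424.3 = 318 kN.
Bearing: edge l_c = 26.5, r_n = 218.8 kN; interior l_c = 73, r_n = 396.3 kN; R_n = 218.8 + 1·396.3 = 615.1 kN → 461 kN.
Block shear: A_gv = 2240, A_nv = 1544, A_nt = 328 mm²; R_n = min(0.6F_uA_nv, 0.6F_yA_gv) + U_bs·F_u·A_nt = 539.4 kN → 405 kN.
Bolt shear governs: 318 kN.

318 kN (bolt shear governs)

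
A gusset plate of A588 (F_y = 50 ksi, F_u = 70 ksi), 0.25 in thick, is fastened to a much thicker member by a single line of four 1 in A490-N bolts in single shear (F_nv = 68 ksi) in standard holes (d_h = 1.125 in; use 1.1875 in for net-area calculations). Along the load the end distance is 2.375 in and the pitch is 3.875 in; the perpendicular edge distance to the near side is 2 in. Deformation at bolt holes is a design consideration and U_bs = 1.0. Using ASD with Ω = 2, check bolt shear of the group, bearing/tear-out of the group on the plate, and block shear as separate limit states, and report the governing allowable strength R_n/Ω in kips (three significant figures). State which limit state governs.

64 kips (block shear governs)

Bolt shear: A_b = π·1²/4 = 0.7854 in²; R_n = 68 × 0.7854 × 4 × 1 = 213.6 kips → 213.6 / 2 = 107 kips.
Bearing: edge l_c = 1.812, r_n = 38.06 kips; interior l_c = 2.75, r_n = 42 kips; R_n = 38.06 + 3·42 = 164.1 kips → 82 kips.
Block shear: A_gv = 3.5, A_nv = 2.461, A_nt = 0.3516 in²; R_n = min(0.6F_uA_nv, 0.6F_yA_gv) + U_bs·F_u·A_nt = 128 kips → 64 kips.
Block shear governs: 64 kips.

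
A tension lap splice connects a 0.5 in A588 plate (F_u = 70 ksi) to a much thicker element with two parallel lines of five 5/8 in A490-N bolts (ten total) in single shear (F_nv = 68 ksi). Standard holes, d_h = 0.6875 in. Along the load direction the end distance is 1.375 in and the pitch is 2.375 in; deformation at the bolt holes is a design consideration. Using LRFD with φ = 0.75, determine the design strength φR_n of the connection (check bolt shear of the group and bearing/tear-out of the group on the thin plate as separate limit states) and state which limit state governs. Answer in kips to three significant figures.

Bolt shear: A_b = π·0.625²/4 = 0.3068 in²; R_n = 68 × 0.3068 × 10 × 1 = 208.6 kips → 0.75 × 208.6 = 156 kips.
Bearing (1.2 l_c t F_u ≤ 2.4 d t F_u): upper limit = 2.4·0.625·0.5·70 = 52.5 kips.
  Edge l_c = 1.375 − 0.6875/2 = 1.031 → r_n = 43.31 kips; interior l_c = 2.375 − 0.6875 = 1.688 → r_n = 52.5 kips.
  R_n,bearing = 2·43.31 + 8·52.5 = 506.6 kips → 0.75 × 506.6 = 380 kips.
Bolt shear governs: 156 kips.

156 kips (bolt shear governs)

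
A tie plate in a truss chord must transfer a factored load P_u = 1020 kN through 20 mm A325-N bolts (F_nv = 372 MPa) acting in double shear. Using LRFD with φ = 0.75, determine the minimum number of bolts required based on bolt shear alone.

6 bolts

A_b = π·20²/4 = 314.2 mm².
Per-bolt design strength φR_n = 0.75 × 372 × 314.2 × 2 / 1000 = 175.3 kN.
n ≥ 1020 / 175.3 = 5.819 → use 6 bolts.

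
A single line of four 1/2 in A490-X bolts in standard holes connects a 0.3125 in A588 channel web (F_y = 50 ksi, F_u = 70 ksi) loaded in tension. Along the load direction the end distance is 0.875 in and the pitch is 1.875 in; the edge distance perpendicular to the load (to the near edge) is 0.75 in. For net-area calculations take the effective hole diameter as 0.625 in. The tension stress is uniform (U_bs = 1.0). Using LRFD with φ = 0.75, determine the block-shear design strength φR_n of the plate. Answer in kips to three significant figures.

49.6 kips

Shear plane L_v = 0.875 + 3·1.875 = 6.5 in; A_gv = 6.5 × 0.3125 = 2.031 in².
A_nv = (6.5 − 3.5·0.625) × 0.3125 = 1.348 in².
A_nt = (0.75 − 0.5·0.625) × 0.3125 = 0.1367 in².
0.6 F_u A_nv = 56.6 kips; 0.6 F_y A_gv = 60.94 kips → shear rupture governs the shear term.
R_n = 56.6 + 1.0 × 70 × 0.1367 = 66.17 kips.
Design strength φR_n = 0.75 × 66.17 = 49.6 kips.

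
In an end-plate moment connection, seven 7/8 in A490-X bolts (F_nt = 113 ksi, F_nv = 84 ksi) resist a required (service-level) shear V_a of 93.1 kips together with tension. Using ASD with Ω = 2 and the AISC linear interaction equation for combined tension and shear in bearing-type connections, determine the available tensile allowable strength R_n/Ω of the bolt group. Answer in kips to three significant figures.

A_b = π·0.875²/4 = 0.6013 in²; f_rv = 93.1 / (7 × 0.6013) = 22.12 ksi.
F'_nt = 1.3 F_nt − (Ω F_nt / F_nv) f_rv = 1.3·113 − (2·113/84)·22.12 = 87.39 ksi, capped at F_nt → F'_nt = 87.39 ksi.
R_n = F'_nt · A_b · n = 87.39 × 0.6013 × 7 = 367.9 kips.
Allowable strength R_n/Ω = 367.9 / 2 = 184 kips.

184 kips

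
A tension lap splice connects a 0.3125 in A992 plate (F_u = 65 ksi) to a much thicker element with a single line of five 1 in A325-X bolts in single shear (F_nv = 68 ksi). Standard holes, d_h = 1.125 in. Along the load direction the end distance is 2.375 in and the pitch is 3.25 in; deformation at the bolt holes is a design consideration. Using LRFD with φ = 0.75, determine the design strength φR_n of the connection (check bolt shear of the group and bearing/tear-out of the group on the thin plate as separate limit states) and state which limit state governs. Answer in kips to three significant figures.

Bolt shear: A_b = π·1²/4 = 0.7854 in²; R_n = 68 × 0.7854 × 5 × 1 = 267 kips → 0.75 × 267 = 200 kips.
Bearing (1.2 l_c t F_u ≤ 2.4 d t F_u): upper limit = 2.4·1·0.3125·65 = 48.75 kips.
  Edge l_c = 2.375 − 1.125/2 = 1.812 → r_n = 44.18 kips; interior l_c = 3.25 − 1.125 = 2.125 → r_n = 48.75 kips.
  R_n,bearing = 1·44.18 + 4·48.75 = 239.2 kips → 0.75 × 239.2 = 179 kips.
Bearing governs: 179 kips.

179 kips (bearing governs)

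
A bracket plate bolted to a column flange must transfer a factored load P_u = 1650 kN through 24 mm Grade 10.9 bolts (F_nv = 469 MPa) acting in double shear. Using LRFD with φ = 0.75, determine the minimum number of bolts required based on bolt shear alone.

6 bolts

A_b = π·24²/4 = 452.4 mm².
Per-bolt design strength φR_n = 0.75 × 469 × 452.4 × 2 / 1000 = 318.3 kN.
n ≥ 1650 / 318.3 = 5.185 → use 6 bolts.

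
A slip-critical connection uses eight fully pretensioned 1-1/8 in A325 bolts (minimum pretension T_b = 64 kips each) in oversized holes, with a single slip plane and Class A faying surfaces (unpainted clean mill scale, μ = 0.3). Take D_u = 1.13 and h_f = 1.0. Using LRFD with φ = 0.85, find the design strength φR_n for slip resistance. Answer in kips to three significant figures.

148 kips

R_n = μ · D_u · h_f · T_b · n_s · n_b = 0.3 × 1.13 × 1.0 × 64 × 1 × 8 = 173.6 kips.
Design strength φR_n = 0.85 × 173.6 = 148 kips.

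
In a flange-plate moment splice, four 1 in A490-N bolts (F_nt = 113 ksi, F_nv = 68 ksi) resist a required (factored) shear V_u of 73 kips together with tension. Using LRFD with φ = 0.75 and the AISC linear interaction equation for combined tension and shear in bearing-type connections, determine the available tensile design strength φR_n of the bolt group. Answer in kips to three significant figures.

A_b = π·1²/4 = 0.7854 in²; f_rv = 73 / (4 × 0.7854) = 23.24 ksi.
F'_nt = 1.3 F_nt − (F_nt / φF_nv) f_rv = 1.3·113 − (113/(0.75·68))·23.24 = 95.41 ksi, capped at F_nt → F'_nt = 95.41 ksi.
R_n = F'_nt · A_b · n = 95.41 × 0.7854 × 4 = 299.8 kips.
Design strength φR_n = 0.75 × 299.8 = 225 kips.

225 kips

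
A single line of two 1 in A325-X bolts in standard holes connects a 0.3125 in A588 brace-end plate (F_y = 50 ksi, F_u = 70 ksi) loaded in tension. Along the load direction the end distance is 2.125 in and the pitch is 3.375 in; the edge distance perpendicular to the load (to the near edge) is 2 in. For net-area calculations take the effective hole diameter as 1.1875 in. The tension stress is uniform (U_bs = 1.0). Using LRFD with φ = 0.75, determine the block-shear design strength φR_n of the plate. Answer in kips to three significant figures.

59.7 kips

Shear plane L_v = 2.125 + 1·3.375 = 5.5 in; A_gv = 5.5 × 0.3125 = 1.719 in².
A_nv = (5.5 − 1.5·1.1875) × 0.3125 = 1.162 in².
A_nt = (2 − 0.5·1.1875) × 0.3125 = 0.4395 in².
0.6 F_u A_nv = 48.81 kips; 0.6 F_y A_gv = 51.56 kips → shear rupture governs the shear term.
R_n = 48.81 + 1.0 × 70 × 0.4395 = 79.57 kips.
Design strength φR_n = 0.75 × 79.57 = 59.7 kips.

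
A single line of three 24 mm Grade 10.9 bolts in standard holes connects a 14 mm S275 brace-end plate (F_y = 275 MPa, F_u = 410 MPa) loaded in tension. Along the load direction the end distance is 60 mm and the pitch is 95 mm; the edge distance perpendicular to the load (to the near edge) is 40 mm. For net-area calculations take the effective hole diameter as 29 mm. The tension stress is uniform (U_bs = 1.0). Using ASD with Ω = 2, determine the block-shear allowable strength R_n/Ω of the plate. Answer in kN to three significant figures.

362 kN

Shear plane L_v = 60 + 2·95 = 250 mm; A_gv = 250 × 14 = 3500 mm².
A_nv = (250 − 2.5·29) × 14 = 2485 mm².
A_nt = (40 − 0.5·29) × 14 = 357 mm².
0.6 F_u A_nv = 611.3 kN; 0.6 F_y A_gv = 577.5 kN → shear yielding governs the shear term.
R_n = 577.5 + 1.0 × 410 × 357 / 1000 = 723.9 kN.
Allowable strength R_n/Ω = 723.9 / 2 = 362 kN.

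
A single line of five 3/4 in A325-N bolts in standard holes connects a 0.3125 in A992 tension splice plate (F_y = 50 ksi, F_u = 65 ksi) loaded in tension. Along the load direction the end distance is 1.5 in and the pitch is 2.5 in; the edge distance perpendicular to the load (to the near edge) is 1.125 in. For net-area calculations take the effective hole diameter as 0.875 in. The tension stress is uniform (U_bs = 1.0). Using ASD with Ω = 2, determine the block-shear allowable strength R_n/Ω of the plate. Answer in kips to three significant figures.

53.1 kips

Shear plane L_v = 1.5 + 4·2.5 = 11.5 in; A_gv = 11.5 × 0.3125 = 3.594 in².
A_nv = (11.5 − 4.5·0.875) × 0.3125 = 2.363 in².
A_nt = (1.125 − 0.5·0.875) × 0.3125 = 0.2148 in².
0.6 F_u A_nv = 92.17 kips; 0.6 F_y A_gv = 107.8 kips → shear rupture governs the shear term.
R_n = 92.17 + 1.0 × 65 × 0.2148 = 106.1 kips.
Allowable strength R_n/Ω = 106.1 / 2 = 53.1 kips.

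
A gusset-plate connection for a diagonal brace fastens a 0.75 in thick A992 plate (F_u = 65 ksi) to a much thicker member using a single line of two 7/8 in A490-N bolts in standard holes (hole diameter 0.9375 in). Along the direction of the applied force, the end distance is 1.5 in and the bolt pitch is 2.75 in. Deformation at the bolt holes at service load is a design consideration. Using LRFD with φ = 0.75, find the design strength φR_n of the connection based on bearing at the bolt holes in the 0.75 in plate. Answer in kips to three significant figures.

122 kips

Per bolt r_n = 1.2 l_c t F_u ≤ 2.4 d t F_u; upper limit = 2.4 × 0.875 × 0.75 × 65 = 102.4 kips.
Edge bolt: l_c = 1.5 − 0.9375/2 = 1.031 in → 1.2 × 1.031 × 0.75 × 65 = 60.33 → r_n = 60.33 kips.
Interior bolts: l_c = 2.75 − 0.9375 = 1.812 in → 1.2 × 1.812 × 0.75 × 65 = 106 → r_n = 102.4 kips.
R_n = 1 × 60.33 + 1 × 102.4 = 162.7 kips.
Design strength φR_n = 0.75 × 162.7 = 122 kips.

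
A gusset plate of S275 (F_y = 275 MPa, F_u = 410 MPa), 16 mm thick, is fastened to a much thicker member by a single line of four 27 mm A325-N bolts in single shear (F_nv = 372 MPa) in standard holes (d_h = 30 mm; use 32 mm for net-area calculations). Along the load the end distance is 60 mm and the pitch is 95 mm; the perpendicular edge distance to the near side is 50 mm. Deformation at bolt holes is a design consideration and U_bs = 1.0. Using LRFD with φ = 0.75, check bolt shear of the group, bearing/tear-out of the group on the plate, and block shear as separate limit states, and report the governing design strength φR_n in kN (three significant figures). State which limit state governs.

Bolt shear: A_b = π·27²/4 = 572.6 mm²; R_n = 372 × 572.6 × 4 × 1 / 1000 = 852 kN → 0.75 × 852 = 639 kN.
Bearing: edge l_c = 45, r_n = 354.2 kN; interior l_c = 65, r_n = 425.1 kN; R_n = 354.2 + 3·425.1 = 1630 kN → 1220 kN.
Block shear: A_gv = 5520, A_nv = 3728, A_nt = 544 mm²; R_n = min(0.6F_uA_nv, 0.6F_yA_gv) + U_bs·F_u·A_nt = 1134 kN → 850 kN.
Bolt shear governs: 639 kN.

639 kN (bolt shear governs)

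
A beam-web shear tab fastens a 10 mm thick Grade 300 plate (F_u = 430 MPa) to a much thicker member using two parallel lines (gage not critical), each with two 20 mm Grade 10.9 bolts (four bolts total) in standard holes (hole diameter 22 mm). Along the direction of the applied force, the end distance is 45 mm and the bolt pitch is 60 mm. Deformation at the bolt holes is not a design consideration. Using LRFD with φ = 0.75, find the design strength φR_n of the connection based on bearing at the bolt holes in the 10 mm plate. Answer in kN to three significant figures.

Per bolt r_n = 1.5 l_c t F_u ≤ 3.0 d t F_u; upper limit = 3.0 × 20 × 10 × 430 / 1000 = 258 kN.
Edge bolt: l_c = 45 − 22/2 = 34 mm → 1.5 × 34 × 10 × 430 / 1000 = 219.3 → r_n = 219.3 kN.
Interior bolts: l_c = 60 − 22 = 38 mm → 1.5 × 38 × 10 × 430 / 1000 = 245.1 → r_n = 245.1 kN.
R_n = 2 × 219.3 + 2 × 245.1 = 928.8 kN.
Design strength φR_n = 0.75 × 928.8 = 697 kN.

697 kN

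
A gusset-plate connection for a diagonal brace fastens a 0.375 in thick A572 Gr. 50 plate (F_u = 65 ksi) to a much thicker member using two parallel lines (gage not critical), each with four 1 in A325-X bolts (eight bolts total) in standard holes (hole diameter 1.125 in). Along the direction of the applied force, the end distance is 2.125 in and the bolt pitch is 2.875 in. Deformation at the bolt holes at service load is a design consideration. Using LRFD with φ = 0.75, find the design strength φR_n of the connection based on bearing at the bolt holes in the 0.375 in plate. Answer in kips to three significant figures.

299 kips

Per bolt r_n = 1.2 l_c t F_u ≤ 2.4 d t F_u; upper limit = 2.4 × 1 × 0.375 × 65 = 58.5 kips.
Edge bolt: l_c = 2.125 − 1.125/2 = 1.562 in → 1.2 × 1.562 × 0.375 × 65 = 45.7 → r_n = 45.7 kips.
Interior bolts: l_c = 2.875 − 1.125 = 1.75 in → 1.2 × 1.75 × 0.375 × 65 = 51.19 → r_n = 51.19 kips.
R_n = 2 × 45.7 + 6 × 51.19 = 398.5 kips.
Design strength φR_n = 0.75 × 398.5 = 299 kips.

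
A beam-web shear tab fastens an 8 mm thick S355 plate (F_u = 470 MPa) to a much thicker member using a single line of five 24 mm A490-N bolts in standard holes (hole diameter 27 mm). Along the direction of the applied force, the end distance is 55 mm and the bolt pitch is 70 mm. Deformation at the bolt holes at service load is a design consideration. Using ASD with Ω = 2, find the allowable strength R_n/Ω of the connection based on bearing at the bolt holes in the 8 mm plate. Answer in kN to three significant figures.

Per bolt r_n = 1.2 l_c t F_u ≤ 2.4 d t F_u; upper limit = 2.4 × 24 × 8 × 470 / 1000 = 216.6 kN.
Edge bolt: l_c = 55 − 27/2 = 41.5 mm → 1.2 × 41.5 × 8 × 470 / 1000 = 187.2 → r_n = 187.2 kN.
Interior bolts: l_c = 70 − 27 = 43 mm → 1.2 × 43 × 8 × 470 / 1000 = 194 → r_n = 194 kN.
R_n = 1 × 187.2 + 4 × 194 = 963.3 kN.
Allowable strength R_n/Ω = 963.3 / 2 = 482 kN.

482 kN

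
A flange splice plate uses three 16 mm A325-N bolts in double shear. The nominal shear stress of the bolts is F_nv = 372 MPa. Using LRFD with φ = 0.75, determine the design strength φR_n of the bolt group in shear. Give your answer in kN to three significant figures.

337 kN

A_b = π × 16² / 4 = 201.1 mm².
R_n = F_nv · A_b · n · n_s = 372 × 201.1 × 3 × 2 / 1000 = 448.8 kN.
Design strength φR_n = 0.75 × 448.8 = 337 kN.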